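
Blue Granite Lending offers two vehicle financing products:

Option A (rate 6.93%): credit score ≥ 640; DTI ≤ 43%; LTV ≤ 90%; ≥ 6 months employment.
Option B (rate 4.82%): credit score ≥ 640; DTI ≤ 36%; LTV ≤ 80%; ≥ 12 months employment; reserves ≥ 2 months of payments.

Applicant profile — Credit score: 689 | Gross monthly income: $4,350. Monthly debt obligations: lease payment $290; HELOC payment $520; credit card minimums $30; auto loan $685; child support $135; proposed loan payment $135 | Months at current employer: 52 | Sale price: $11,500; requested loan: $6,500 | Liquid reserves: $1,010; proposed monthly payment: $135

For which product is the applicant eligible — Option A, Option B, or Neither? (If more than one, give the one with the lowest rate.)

Option A

Total debts = (290 + 520 + 30 + 685 + 135 + 135) = 1,795; DTI = 1,795/4,350 = 41.3%.
LTV = 6,500/11,500 = 56.5%.
Reserves = 1,010/135 = 7.5 months.
Option A: score 689 ≥ 640; DTI 41.3% ≤ 43%; LTV 56.5% ≤ 90%; employment 52 ≥ 6 mo → qualifies.
Option B: score 689 ≥ 640; DTI 41.3% > 36%; LTV 56.5% ≤ 80%; employment 52 ≥ 12 mo; reserves 7.5 ≥ 2 mo → does not qualify.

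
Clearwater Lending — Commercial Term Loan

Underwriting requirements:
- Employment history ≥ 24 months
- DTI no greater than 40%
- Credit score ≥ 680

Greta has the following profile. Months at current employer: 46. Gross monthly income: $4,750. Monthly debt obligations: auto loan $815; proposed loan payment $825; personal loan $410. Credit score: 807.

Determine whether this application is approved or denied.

Employment 46 ≥ 24 months
Total monthly debts = (815 + 825 + 410) = 2,050. DTI = 2,050/4,750 = 43.2% > 40%
Credit score 807 ≥ 680 (meets)
Fails on DTI.

Denied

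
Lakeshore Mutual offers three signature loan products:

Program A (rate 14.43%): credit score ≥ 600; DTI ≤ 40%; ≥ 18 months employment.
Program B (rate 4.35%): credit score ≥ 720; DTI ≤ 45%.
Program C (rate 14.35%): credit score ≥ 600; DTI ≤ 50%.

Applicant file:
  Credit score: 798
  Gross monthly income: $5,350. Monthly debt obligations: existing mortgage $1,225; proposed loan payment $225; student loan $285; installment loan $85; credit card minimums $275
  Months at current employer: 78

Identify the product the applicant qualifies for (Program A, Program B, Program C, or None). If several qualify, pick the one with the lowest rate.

Total debts = (1,225 + 225 + 285 + 85 + 275) = 2,095; DTI = 2,095/5,350 = 39.2%.
Program A: score 798 ≥ 600; DTI 39.2% ≤ 40%; employment 78 ≥ 18 mo → qualifies.
Program B: score 798 ≥ 720; DTI 39.2% ≤ 45% → qualifies.
Program C: score 798 ≥ 600; DTI 39.2% ≤ 50% → qualifies.
Qualifying: Program A, Program B, Program C. Lowest rate is 4.35% → Program B.

Program B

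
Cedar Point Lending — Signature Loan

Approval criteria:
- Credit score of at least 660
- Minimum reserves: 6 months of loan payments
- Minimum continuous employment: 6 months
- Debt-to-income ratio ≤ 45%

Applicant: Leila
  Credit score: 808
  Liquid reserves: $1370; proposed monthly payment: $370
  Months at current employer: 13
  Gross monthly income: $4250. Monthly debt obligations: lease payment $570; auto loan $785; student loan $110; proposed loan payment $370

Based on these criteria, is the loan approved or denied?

Credit score 808 ≥ 660 (meets)
Reserves: 1,370 ÷ 370 = 3.7 months (below 6-month minimum)
Employment 13 ≥ 6 months
Total monthly debts = (570 + 785 + 110 + 370) = 1,835. DTI = 1,835/4,250 = 43.2% ≤ 45%
Fails on reserves.

Denied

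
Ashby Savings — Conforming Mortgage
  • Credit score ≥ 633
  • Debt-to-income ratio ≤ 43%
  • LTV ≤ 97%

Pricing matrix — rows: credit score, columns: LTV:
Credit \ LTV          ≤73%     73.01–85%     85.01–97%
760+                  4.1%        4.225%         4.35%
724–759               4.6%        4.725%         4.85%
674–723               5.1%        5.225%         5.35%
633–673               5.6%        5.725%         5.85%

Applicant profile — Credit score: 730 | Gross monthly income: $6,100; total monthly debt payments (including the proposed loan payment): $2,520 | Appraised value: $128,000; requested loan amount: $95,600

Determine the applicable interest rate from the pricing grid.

Credit score 730 ≥ 633; DTI: 2,520 ÷ 6,100 = 41.3%, within the 43% cap
LTV = 95,600/128,000 = 74.7% ≤ 97%
Credit 730 → row 724–759; LTV 74.7% → column 73.01–85%. Grid cell → 4.725%.

4.725%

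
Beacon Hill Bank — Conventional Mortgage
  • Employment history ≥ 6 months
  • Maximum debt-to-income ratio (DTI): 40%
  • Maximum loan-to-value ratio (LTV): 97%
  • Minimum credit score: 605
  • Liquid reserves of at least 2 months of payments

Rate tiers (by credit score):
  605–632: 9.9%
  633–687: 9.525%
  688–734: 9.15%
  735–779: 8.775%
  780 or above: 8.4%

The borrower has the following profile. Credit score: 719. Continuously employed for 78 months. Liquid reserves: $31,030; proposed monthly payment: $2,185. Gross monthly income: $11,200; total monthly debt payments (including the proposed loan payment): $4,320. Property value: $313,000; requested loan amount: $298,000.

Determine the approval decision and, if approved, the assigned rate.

Approved at 9.15%

Credit score 719 ≥ 605 (meets minimum)
Debt-to-income = 4,320/11,200 = 38.6% — meets 40% limit
Reserves: 31,030 ÷ 2,185 = 14.2 months (meets 2-month minimum)
Employment 78 ≥ 6 months
Loan-to-value = 298,000/313,000 = 95.2% — pass (97% max)
All requirements met. Score 719 falls in the 688–734 tier → 9.15%.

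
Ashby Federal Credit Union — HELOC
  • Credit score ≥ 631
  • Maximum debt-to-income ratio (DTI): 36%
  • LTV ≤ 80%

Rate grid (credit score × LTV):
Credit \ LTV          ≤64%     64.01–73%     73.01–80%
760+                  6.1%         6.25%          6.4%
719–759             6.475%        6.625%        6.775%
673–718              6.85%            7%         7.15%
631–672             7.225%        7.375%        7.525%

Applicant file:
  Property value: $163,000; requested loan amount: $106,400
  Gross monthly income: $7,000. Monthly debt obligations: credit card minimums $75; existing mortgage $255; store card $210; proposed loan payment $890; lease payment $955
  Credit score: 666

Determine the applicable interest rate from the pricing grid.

Credit score 666 ≥ 631; Total monthly debts = (75 + 255 + 210 + 890 + 955) = 2,385. DTI: 2,385 ÷ 7,000 = 34.1%, within the 36% cap
LTV = 106,400/163,000 = 65.3% ≤ 80%
Credit 666 → row 631–672; LTV 65.3% → column 64.01–73%. Grid cell → 7.375%.

7.375%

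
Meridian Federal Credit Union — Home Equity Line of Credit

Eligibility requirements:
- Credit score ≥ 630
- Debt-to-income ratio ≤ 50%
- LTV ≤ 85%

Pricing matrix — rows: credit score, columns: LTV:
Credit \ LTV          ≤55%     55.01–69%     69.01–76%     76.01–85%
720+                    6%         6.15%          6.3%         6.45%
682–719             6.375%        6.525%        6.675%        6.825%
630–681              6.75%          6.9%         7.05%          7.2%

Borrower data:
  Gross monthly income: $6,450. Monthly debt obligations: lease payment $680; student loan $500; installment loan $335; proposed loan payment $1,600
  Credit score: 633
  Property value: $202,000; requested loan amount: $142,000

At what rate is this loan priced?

7.05%

Credit score 633 ≥ 630; Total monthly debts = (680 + 500 + 335 + 1,600) = 3,115. Debt-to-income = 3,115/6,450 = 48.3% — meets 50% limit
LTV = 142,000/202,000 = 70.3% ≤ 85%
Row: 633 falls in 630–681. Column: 70.3% falls in 69.01–76%. Rate = 7.05%.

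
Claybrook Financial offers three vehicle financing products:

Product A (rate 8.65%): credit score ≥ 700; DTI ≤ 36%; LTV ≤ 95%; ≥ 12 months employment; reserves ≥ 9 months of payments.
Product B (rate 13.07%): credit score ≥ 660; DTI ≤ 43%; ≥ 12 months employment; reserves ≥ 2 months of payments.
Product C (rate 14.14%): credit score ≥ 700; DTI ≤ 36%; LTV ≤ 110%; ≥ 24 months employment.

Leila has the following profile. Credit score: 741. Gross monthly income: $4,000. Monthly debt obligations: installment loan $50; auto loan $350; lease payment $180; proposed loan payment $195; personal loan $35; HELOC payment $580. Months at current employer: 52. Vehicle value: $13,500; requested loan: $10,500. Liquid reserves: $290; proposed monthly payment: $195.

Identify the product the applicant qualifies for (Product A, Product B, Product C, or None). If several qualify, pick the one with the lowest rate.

Total debts = (50 + 350 + 180 + 195 + 35 + 580) = 1,390; DTI = 1,390/4,000 = 34.8%.
LTV = 10,500/13,500 = 77.8%.
Reserves = 290/195 = 1.5 months.
Product A: score 741 ≥ 700; DTI 34.8% ≤ 36%; LTV 77.8% ≤ 95%; employment 52 ≥ 12 mo; reserves 1.5 < 9 mo → does not qualify.
Product B: score 741 ≥ 660; DTI 34.8% ≤ 43%; employment 52 ≥ 12 mo; reserves 1.5 < 2 mo → does not qualify.
Product C: score 741 ≥ 700; DTI 34.8% ≤ 36%; LTV 77.8% ≤ 110%; employment 52 ≥ 24 mo → qualifies.

Product C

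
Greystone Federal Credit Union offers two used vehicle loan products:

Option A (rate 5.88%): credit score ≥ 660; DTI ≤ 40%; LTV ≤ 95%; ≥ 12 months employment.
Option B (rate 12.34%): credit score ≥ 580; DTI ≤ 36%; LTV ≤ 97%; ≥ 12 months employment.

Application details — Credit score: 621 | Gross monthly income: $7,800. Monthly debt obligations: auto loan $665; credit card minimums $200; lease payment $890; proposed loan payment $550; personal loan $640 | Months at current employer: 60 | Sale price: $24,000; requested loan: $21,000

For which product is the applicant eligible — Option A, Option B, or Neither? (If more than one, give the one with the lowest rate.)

Total debts = (665 + 200 + 890 + 550 + 640) = 2,945; DTI = 2,945/7,800 = 37.8%.
LTV = 21,000/24,000 = 87.5%.
Option A: score 621 < 660; DTI 37.8% ≤ 40%; LTV 87.5% ≤ 95%; employment 60 ≥ 12 mo → does not qualify.
Option B: score 621 ≥ 580; DTI 37.8% > 36%; LTV 87.5% ≤ 97%; employment 60 ≥ 12 mo → does not qualify.

Neither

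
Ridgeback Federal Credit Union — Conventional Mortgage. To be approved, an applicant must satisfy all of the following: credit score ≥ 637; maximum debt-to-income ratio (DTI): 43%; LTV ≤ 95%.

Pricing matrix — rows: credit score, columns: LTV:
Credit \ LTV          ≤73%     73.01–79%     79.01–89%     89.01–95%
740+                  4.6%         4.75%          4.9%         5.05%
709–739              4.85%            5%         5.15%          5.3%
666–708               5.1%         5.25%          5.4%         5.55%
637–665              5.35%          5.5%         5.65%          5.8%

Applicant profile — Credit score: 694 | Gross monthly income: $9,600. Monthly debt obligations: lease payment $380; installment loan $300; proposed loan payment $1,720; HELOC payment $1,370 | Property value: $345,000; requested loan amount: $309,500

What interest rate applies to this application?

Credit score 694 ≥ 637; Total monthly debts = (380 + 300 + 1,720 + 1,370) = 3,770. Debt-to-income = 3,770/9,600 = 39.3% — meets 43% limit
LTV: 309,500 ÷ 345,000 = 89.7%, within 95% cap
Credit 694 → row 666–708; LTV 89.7% → column 89.01–95%. Grid cell → 5.55%.

5.55%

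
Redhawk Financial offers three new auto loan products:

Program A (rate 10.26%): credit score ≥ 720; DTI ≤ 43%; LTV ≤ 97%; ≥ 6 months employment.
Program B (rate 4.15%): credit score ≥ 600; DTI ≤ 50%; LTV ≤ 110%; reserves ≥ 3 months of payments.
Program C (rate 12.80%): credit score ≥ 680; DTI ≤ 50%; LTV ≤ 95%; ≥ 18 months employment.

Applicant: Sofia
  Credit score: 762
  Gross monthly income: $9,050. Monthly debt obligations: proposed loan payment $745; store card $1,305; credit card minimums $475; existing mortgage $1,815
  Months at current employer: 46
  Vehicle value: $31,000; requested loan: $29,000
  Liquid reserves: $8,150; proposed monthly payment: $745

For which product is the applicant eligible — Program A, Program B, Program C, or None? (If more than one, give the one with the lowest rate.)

Total debts = (745 + 1,305 + 475 + 1,815) = 4,340; DTI = 4,340/9,050 = 48%.
LTV = 29,000/31,000 = 93.5%.
Reserves = 8,150/745 = 10.9 months.
Program A: score 762 ≥ 720; DTI 48% > 43%; LTV 93.5% ≤ 97%; employment 46 ≥ 6 mo → does not qualify.
Program B: score 762 ≥ 600; DTI 48% ≤ 50%; LTV 93.5% ≤ 110%; reserves 10.9 ≥ 3 mo → qualifies.
Program C: score 762 ≥ 680; DTI 48% ≤ 50%; LTV 93.5% ≤ 95%; employment 46 ≥ 18 mo → qualifies.
Qualifying: Program B, Program C. Lowest rate is 4.15% → Program B.

Program B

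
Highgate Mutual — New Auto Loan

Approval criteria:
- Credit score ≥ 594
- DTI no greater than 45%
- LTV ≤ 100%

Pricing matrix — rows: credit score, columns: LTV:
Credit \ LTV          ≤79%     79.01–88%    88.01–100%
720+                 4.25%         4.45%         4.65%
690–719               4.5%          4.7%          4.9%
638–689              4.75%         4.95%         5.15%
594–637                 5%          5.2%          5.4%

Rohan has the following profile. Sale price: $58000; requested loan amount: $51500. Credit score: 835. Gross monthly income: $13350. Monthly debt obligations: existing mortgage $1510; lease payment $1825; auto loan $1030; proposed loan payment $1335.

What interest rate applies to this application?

Credit score 835 ≥ 594; Total monthly debts = (1,510 + 1,825 + 1,030 + 1,335) = 5,700. DTI = 5,700/13,350 = 42.7% ≤ 45%
LTV = 51,500/58,000 = 88.8% ≤ 100%
Credit 835 → row 720+; LTV 88.8% → column 88.01–100%. Grid cell → 4.65%.

4.65%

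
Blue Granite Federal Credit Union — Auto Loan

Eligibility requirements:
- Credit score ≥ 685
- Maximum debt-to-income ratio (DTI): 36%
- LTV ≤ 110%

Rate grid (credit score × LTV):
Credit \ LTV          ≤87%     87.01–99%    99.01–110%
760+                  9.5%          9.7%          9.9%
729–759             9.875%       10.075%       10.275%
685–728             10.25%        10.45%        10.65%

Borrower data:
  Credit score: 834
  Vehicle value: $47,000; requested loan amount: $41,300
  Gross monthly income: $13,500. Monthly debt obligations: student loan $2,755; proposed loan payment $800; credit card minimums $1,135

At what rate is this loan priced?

9.7%

Credit score 834 ≥ 685; Total monthly debts = (2,755 + 800 + 1,135) = 4,690. Debt-to-income = 4,690/13,500 = 34.7% — meets 36% limit
LTV = 41,300/47,000 = 87.9% ≤ 110%
Score 834 is in the 760+ band; LTV 87.9% is in the 87.01–99% band → 9.7%.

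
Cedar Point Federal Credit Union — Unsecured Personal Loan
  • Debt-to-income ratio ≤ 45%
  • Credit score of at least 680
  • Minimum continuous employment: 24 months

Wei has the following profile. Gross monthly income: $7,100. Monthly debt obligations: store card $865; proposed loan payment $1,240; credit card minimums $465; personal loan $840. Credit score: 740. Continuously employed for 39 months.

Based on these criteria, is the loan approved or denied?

Denied

Total monthly debts = (865 + 1,240 + 465 + 840) = 3,410. Debt-to-income = 3,410/7,100 = 48% — over 45% limit
Credit score 740 ≥ 680 (meets)
Employment 39 ≥ 24 months
Fails on DTI.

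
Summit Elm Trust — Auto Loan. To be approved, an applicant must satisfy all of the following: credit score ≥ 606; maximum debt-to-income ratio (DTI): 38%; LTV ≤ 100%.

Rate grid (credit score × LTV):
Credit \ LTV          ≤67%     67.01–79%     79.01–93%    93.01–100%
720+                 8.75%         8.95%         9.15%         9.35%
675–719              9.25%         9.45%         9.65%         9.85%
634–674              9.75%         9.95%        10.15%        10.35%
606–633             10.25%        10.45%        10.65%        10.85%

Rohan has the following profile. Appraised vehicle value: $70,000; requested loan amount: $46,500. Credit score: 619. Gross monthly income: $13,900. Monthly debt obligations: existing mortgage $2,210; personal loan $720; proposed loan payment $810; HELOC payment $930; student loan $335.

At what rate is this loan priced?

10.25%

Credit score 619 ≥ 606; Total monthly debts = (2,210 + 720 + 810 + 930 + 335) = 5,005. DTI: 5,005 ÷ 13,900 = 36%, within the 38% cap
LTV = 46,500/70,000 = 66.4% ≤ 100%
Row: 619 falls in 606–633. Column: 66.4% falls in ≤67%. Rate = 10.25%.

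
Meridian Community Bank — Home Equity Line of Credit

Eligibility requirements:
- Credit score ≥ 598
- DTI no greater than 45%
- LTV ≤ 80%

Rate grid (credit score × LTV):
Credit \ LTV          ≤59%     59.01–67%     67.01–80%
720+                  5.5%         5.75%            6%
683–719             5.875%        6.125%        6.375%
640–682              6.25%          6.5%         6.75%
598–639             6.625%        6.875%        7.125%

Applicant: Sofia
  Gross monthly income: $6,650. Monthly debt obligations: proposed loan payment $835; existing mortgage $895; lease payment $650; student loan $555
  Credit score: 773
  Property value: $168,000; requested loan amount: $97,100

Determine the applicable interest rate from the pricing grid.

5.5%

Credit score 773 ≥ 598; Total monthly debts = (835 + 895 + 650 + 555) = 2,935. DTI: 2,935 ÷ 6,650 = 44.1%, within the 45% cap
LTV = 97,100/168,000 = 57.8% ≤ 80%
Score 773 is in the 720+ band; LTV 57.8% is in the ≤59% band → 5.5%.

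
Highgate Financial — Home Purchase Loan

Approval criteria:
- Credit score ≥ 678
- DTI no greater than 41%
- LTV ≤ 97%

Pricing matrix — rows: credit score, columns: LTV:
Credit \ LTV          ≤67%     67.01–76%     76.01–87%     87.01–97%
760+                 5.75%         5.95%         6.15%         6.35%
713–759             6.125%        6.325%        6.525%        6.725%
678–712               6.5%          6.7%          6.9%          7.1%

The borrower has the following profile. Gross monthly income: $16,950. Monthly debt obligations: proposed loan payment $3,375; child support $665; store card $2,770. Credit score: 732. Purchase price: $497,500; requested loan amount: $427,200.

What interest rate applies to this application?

6.525%

Credit score 732 ≥ 678; Total monthly debts = (3,375 + 665 + 2,770) = 6,810. DTI: 6,810 ÷ 16,950 = 40.2%, within the 41% cap
Loan-to-value = 427,200/497,500 = 85.9% — pass (97% max)
Credit 732 → row 713–759; LTV 85.9% → column 76.01–87%. Grid cell → 6.525%.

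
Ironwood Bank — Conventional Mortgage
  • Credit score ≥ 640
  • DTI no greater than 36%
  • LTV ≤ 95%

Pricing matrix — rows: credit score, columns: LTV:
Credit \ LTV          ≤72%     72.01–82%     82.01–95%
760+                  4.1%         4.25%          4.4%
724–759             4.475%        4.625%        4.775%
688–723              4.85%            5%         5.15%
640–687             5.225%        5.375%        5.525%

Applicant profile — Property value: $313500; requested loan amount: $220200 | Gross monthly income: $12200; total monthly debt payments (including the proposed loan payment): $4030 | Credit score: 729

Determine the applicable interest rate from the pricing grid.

4.475%

Credit score 729 ≥ 640; DTI = 4,030/12,200 = 33% ≤ 36%
LTV: 220,200 ÷ 313,500 = 70.2%, within 95% cap
Score 729 is in the 724–759 band; LTV 70.2% is in the ≤72% band → 4.475%.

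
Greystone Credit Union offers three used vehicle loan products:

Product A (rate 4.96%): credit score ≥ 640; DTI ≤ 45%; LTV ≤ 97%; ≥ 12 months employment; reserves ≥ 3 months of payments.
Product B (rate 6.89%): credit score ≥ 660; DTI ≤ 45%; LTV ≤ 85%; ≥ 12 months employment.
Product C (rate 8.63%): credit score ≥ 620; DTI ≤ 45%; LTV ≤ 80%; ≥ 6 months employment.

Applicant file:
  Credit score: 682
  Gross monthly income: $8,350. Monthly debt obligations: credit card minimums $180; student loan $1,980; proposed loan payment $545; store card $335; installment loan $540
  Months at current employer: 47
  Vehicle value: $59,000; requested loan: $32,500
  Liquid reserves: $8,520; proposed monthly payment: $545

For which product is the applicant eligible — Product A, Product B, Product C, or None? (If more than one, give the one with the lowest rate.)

Product A

Total debts = (180 + 1,980 + 545 + 335 + 540) = 3,580; DTI = 3,580/8,350 = 42.9%.
LTV = 32,500/59,000 = 55.1%.
Reserves = 8,520/545 = 15.6 months.
Product A: score 682 ≥ 640; DTI 42.9% ≤ 45%; LTV 55.1% ≤ 97%; employment 47 ≥ 12 mo; reserves 15.6 ≥ 3 mo → qualifies.
Product B: score 682 ≥ 660; DTI 42.9% ≤ 45%; LTV 55.1% ≤ 85%; employment 47 ≥ 12 mo → qualifies.
Product C: score 682 ≥ 620; DTI 42.9% ≤ 45%; LTV 55.1% ≤ 80%; employment 47 ≥ 6 mo → qualifies.
Qualifying: Product A, Product B, Product C. Lowest rate is 4.96% → Product A.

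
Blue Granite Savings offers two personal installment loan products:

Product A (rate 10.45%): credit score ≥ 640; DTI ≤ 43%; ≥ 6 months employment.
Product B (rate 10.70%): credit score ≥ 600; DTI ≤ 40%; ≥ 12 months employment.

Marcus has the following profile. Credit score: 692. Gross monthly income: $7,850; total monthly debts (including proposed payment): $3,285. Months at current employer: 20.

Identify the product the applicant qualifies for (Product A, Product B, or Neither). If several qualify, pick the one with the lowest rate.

Product A

DTI = 3,285/7,850 = 41.8%.
Product A: score 692 ≥ 640; DTI 41.8% ≤ 43%; employment 20 ≥ 6 mo → qualifies.
Product B: score 692 ≥ 600; DTI 41.8% > 40%; employment 20 ≥ 12 mo → does not qualify.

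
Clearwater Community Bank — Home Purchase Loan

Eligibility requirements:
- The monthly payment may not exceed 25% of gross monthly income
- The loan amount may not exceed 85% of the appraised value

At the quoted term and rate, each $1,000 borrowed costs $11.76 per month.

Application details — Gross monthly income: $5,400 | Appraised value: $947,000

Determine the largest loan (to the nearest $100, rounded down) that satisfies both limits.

Payment cap: 25% × $5,400 = $1,350/month.
At $11.76 per $1,000, that supports 1,350/11.76 × 1,000 ≈ $114,795 → $114,700.
LTV cap: 85% × $947,000 = $804,950 → $804,900.
Binding constraint: payment-to-income.

$114,700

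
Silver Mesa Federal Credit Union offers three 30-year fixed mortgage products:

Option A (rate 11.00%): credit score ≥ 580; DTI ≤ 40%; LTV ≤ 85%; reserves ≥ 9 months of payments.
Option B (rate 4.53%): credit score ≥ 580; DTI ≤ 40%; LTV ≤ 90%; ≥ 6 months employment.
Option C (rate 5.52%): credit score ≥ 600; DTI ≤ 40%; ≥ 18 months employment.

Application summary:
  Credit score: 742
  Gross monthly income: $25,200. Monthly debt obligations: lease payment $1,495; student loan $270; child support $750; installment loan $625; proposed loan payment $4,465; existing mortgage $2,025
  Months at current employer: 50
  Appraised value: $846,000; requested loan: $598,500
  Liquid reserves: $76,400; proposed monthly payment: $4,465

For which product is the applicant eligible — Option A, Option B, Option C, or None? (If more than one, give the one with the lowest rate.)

Option B

Total debts = (1,495 + 270 + 750 + 625 + 4,465 + 2,025) = 9,630; DTI = 9,630/25,200 = 38.2%.
LTV = 598,500/846,000 = 70.7%.
Reserves = 76,400/4,465 = 17.1 months.
Option A: score 742 ≥ 580; DTI 38.2% ≤ 40%; LTV 70.7% ≤ 85%; reserves 17.1 ≥ 9 mo → qualifies.
Option B: score 742 ≥ 580; DTI 38.2% ≤ 40%; LTV 70.7% ≤ 90%; employment 50 ≥ 6 mo → qualifies.
Option C: score 742 ≥ 600; DTI 38.2% ≤ 40%; employment 50 ≥ 18 mo → qualifies.
Qualifying: Option A, Option B, Option C. Lowest rate is 4.53% → Option B.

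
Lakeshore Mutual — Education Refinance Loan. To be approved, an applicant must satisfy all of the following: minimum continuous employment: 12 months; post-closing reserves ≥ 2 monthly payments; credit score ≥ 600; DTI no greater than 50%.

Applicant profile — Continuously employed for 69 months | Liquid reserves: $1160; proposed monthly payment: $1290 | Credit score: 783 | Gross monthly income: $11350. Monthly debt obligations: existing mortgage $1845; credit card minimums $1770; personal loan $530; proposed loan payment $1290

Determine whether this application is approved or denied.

Denied

Employment 69 ≥ 12 months
Liquid reserves cover 1,160/1,290 = 0.9 months — < 2 required
Credit score 783 ≥ 600 (meets)
Total monthly debts = (1,845 + 1,770 + 530 + 1,290) = 5,435. DTI: 5,435 ÷ 11,350 = 47.9%, within the 50% cap
Fails on reserves.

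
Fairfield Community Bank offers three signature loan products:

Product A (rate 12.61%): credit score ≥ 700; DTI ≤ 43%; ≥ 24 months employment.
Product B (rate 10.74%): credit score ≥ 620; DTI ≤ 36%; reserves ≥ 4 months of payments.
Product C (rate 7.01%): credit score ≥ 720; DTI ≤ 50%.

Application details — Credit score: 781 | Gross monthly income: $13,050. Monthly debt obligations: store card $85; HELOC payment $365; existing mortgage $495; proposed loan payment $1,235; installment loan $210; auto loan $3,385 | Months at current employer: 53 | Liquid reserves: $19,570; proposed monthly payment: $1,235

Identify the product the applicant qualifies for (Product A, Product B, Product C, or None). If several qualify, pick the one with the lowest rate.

Product C

Total debts = (85 + 365 + 495 + 1,235 + 210 + 3,385) = 5,775; DTI = 5,775/13,050 = 44.3%.
Reserves = 19,570/1,235 = 15.8 months.
Product A: score 781 ≥ 700; DTI 44.3% > 43%; employment 53 ≥ 24 mo → does not qualify.
Product B: score 781 ≥ 620; DTI 44.3% > 36%; reserves 15.8 ≥ 4 mo → does not qualify.
Product C: score 781 ≥ 720; DTI 44.3% ≤ 50% → qualifies.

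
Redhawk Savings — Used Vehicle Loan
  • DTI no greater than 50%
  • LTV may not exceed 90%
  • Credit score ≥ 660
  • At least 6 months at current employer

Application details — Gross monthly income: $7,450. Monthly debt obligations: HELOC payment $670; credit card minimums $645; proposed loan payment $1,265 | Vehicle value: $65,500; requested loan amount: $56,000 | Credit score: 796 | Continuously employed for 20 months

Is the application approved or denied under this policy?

Total monthly debts = (670 + 645 + 1,265) = 2,580. DTI = 2,580/7,450 = 34.6% ≤ 50%
LTV = 56,000/65,500 = 85.5% ≤ 90%
Credit score 796 ≥ 660 (meets)
Employment 20 ≥ 6 months
All criteria satisfied.

Approved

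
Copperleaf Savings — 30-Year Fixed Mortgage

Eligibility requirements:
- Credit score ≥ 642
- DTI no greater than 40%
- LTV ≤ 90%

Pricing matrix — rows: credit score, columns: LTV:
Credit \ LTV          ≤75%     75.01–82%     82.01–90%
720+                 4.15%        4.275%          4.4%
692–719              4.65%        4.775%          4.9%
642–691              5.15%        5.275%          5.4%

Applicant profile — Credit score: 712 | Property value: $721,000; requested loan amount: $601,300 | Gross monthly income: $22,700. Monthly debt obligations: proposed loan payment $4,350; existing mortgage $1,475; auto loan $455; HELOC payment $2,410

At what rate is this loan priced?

4.9%

Credit score 712 ≥ 642; Total monthly debts = (4,350 + 1,475 + 455 + 2,410) = 8,690. Debt-to-income = 8,690/22,700 = 38.3% — meets 40% limit
LTV = 601,300/721,000 = 83.4% ≤ 90%
Score 712 is in the 692–719 band; LTV 83.4% is in the 82.01–90% band → 4.9%.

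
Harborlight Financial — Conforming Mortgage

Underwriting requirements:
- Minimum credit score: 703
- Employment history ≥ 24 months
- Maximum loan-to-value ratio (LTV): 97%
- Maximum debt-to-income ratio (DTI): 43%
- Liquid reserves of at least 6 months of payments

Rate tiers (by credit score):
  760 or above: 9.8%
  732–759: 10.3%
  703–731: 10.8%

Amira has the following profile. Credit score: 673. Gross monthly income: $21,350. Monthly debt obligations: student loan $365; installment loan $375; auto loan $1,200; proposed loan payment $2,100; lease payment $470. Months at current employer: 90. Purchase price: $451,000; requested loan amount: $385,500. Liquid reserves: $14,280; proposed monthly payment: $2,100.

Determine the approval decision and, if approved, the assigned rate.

Denied

Credit score 673 < 703 (below minimum)
LTV: 385,500 ÷ 451,000 = 85.5%, within 97% cap
Employment 90 ≥ 24 months
Total monthly debts = (365 + 375 + 1,200 + 2,100 + 470) = 4,510. DTI: 4,510 ÷ 21,350 = 21.1%, within the 43% cap
Liquid reserves cover 14,280/2,100 = 6.8 months — ≥ 6 required
Not all requirements met → denied.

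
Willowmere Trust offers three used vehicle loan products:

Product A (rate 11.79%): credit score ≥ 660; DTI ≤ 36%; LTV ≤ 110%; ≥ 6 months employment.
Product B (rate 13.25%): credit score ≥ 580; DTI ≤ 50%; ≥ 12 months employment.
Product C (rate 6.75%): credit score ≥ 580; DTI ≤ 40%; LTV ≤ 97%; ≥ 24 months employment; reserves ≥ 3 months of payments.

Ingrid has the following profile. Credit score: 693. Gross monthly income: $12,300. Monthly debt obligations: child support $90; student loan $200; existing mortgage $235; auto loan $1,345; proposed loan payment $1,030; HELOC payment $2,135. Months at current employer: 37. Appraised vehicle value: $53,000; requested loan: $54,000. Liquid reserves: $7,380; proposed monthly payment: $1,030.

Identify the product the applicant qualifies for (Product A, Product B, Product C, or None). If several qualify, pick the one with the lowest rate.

Product B

Total debts = (90 + 200 + 235 + 1,345 + 1,030 + 2,135) = 5,035; DTI = 5,035/12,300 = 40.9%.
LTV = 54,000/53,000 = 101.9%.
Reserves = 7,380/1,030 = 7.2 months.
Product A: score 693 ≥ 660; DTI 40.9% > 36%; LTV 101.9% ≤ 110%; employment 37 ≥ 6 mo → does not qualify.
Product B: score 693 ≥ 580; DTI 40.9% ≤ 50%; employment 37 ≥ 12 mo → qualifies.
Product C: score 693 ≥ 580; DTI 40.9% > 40%; LTV 101.9% > 97%; employment 37 ≥ 24 mo; reserves 7.2 ≥ 3 mo → does not qualify.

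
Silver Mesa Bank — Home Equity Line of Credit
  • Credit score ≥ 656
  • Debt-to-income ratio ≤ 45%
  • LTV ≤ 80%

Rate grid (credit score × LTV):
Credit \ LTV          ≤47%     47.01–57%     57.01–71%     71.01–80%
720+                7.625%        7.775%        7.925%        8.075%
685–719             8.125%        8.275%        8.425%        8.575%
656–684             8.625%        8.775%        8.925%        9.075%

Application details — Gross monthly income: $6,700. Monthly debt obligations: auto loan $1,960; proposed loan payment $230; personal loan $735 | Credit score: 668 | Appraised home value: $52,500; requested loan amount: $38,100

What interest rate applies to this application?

Credit score 668 ≥ 656; Total monthly debts = (1,960 + 230 + 735) = 2,925. Debt-to-income = 2,925/6,700 = 43.7% — meets 45% limit
LTV = 38,100/52,500 = 72.6% ≤ 80%
Row: 668 falls in 656–684. Column: 72.6% falls in 71.01–80%. Rate = 9.075%.

9.075%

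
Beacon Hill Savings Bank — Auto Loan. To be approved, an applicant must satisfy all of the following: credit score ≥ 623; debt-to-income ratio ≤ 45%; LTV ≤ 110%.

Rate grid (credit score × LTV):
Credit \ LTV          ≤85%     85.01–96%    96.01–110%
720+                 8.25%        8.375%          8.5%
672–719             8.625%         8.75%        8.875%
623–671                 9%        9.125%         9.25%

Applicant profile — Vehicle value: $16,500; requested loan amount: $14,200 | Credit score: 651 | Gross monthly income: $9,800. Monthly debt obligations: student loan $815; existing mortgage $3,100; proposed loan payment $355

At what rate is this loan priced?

9.125%

Credit score 651 ≥ 623; Total monthly debts = (815 + 3,100 + 355) = 4,270. DTI: 4,270 ÷ 9,800 = 43.6%, within the 45% cap
LTV: 14,200 ÷ 16,500 = 86.1%, within 110% cap
Score 651 is in the 623–671 band; LTV 86.1% is in the 85.01–96% band → 9.125%.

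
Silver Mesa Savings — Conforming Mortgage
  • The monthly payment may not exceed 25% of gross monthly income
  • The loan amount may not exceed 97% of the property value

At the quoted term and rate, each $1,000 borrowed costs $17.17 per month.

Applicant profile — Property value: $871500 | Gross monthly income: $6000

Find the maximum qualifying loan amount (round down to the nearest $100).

$87,300

Payment cap: 25% × $6,000 = $1,500/month.
At $17.17 per $1,000, that supports 1,500/17.17 × 1,000 ≈ $87,361 → $87,300.
LTV cap: 97% × $871,500 = $845,355 → $845,300.
Binding constraint: payment-to-income.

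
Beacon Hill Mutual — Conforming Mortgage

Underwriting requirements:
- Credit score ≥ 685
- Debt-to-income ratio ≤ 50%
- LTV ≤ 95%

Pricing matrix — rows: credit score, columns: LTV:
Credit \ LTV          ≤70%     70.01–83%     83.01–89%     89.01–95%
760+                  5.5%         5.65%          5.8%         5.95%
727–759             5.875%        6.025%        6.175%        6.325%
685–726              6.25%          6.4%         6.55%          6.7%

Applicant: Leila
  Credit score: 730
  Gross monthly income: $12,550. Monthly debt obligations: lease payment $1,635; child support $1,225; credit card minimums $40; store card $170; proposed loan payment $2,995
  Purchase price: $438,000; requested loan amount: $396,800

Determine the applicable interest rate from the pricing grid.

Credit score 730 ≥ 685; Total monthly debts = (1,635 + 1,225 + 40 + 170 + 2,995) = 6,065. Debt-to-income = 6,065/12,550 = 48.3% — meets 50% limit
LTV = 396,800/438,000 = 90.6% ≤ 95%
Credit 730 → row 727–759; LTV 90.6% → column 89.01–95%. Grid cell → 6.325%.

6.325%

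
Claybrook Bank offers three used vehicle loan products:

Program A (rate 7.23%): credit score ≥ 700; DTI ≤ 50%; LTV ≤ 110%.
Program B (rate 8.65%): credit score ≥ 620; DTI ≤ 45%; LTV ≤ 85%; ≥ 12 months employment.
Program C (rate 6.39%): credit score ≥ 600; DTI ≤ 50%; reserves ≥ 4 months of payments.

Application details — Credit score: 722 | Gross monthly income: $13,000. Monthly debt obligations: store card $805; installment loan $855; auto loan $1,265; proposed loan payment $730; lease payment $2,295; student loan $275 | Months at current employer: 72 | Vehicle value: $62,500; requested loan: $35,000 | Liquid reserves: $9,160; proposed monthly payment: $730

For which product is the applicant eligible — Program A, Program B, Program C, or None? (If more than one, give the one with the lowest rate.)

Total debts = (805 + 855 + 1,265 + 730 + 2,295 + 275) = 6,225; DTI = 6,225/13,000 = 47.9%.
LTV = 35,000/62,500 = 56%.
Reserves = 9,160/730 = 12.5 months.
Program A: score 722 ≥ 700; DTI 47.9% ≤ 50%; LTV 56% ≤ 110% → qualifies.
Program B: score 722 ≥ 620; DTI 47.9% > 45%; LTV 56% ≤ 85%; employment 72 ≥ 12 mo → does not qualify.
Program C: score 722 ≥ 600; DTI 47.9% ≤ 50%; reserves 12.5 ≥ 4 mo → qualifies.
Qualifying: Program A, Program C. Lowest rate is 6.39% → Program C.

Program C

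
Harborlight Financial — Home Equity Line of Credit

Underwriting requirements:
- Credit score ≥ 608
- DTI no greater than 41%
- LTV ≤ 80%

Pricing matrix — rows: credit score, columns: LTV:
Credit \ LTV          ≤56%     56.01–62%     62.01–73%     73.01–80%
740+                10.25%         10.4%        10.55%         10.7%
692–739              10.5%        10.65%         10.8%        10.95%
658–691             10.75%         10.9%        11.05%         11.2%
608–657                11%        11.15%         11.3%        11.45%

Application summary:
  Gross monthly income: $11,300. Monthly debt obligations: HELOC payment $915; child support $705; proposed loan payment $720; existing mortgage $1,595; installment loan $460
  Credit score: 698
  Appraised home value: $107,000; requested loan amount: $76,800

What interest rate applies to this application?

Credit score 698 ≥ 608; Total monthly debts = (915 + 705 + 720 + 1,595 + 460) = 4,395. DTI: 4,395 ÷ 11,300 = 38.9%, within the 41% cap
LTV = 76,800/107,000 = 71.8% ≤ 80%
Credit 698 → row 692–739; LTV 71.8% → column 62.01–73%. Grid cell → 10.8%.

10.8%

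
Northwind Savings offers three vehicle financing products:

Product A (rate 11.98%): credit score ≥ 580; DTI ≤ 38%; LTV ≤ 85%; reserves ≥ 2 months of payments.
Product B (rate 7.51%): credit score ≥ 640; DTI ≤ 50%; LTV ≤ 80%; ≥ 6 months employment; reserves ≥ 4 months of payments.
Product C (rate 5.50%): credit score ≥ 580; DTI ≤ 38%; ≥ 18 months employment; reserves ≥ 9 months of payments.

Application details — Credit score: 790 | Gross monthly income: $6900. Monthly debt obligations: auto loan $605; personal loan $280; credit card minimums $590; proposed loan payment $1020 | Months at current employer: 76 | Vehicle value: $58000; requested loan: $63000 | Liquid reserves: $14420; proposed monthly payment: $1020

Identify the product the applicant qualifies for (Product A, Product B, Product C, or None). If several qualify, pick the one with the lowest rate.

Product C

Total debts = (605 + 280 + 590 + 1,020) = 2,495; DTI = 2,495/6,900 = 36.2%.
LTV = 63,000/58,000 = 108.6%.
Reserves = 14,420/1,020 = 14.1 months.
Product A: score 790 ≥ 580; DTI 36.2% ≤ 38%; LTV 108.6% > 85%; reserves 14.1 ≥ 2 mo → does not qualify.
Product B: score 790 ≥ 640; DTI 36.2% ≤ 50%; LTV 108.6% > 80%; employment 76 ≥ 6 mo; reserves 14.1 ≥ 4 mo → does not qualify.
Product C: score 790 ≥ 580; DTI 36.2% ≤ 38%; employment 76 ≥ 18 mo; reserves 14.1 ≥ 9 mo → qualifies.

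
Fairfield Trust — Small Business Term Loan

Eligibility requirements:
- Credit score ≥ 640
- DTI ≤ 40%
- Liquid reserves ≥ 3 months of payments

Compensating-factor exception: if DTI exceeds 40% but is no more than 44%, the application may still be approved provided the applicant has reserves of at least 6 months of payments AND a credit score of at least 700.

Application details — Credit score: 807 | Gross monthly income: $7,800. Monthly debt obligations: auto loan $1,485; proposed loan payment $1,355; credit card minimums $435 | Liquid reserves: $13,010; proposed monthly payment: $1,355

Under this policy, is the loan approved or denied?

Approved

Credit score 807 ≥ 640 (meets base)
Total debts = (1,485 + 1,355 + 435) = 3,275. DTI: 3,275 ÷ 7,800 = 42%, over the 40% base limit.
Liquid reserves cover 13,010/1,355 = 9.6 months — ≥ 3 required
42% falls in the override range (40%–44%), so the compensating-factor test applies.
Reserves 9.6 ≥ 6 months; credit score 807 ≥ 700.
Both override conditions satisfied; DTI exception granted.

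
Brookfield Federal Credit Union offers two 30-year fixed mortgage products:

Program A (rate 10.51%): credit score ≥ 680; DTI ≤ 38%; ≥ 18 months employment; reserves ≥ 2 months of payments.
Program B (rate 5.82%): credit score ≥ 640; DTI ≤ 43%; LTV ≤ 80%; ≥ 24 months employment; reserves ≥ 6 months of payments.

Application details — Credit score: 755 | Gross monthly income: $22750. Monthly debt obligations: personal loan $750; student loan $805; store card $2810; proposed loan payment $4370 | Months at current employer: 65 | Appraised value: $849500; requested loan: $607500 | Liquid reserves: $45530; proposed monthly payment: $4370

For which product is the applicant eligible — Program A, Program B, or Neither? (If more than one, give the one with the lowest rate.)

Total debts = (750 + 805 + 2,810 + 4,370) = 8,735; DTI = 8,735/22,750 = 38.4%.
LTV = 607,500/849,500 = 71.5%.
Reserves = 45,530/4,370 = 10.4 months.
Program A: score 755 ≥ 680; DTI 38.4% > 38%; employment 65 ≥ 18 mo; reserves 10.4 ≥ 2 mo → does not qualify.
Program B: score 755 ≥ 640; DTI 38.4% ≤ 43%; LTV 71.5% ≤ 80%; employment 65 ≥ 24 mo; reserves 10.4 ≥ 6 mo → qualifies.

Program B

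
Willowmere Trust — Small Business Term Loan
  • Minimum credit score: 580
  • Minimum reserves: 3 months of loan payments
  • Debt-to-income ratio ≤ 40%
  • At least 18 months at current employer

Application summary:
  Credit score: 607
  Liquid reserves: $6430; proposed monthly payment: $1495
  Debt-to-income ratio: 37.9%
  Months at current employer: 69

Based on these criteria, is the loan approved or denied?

Credit score 607 ≥ 580 (meets)
Liquid reserves cover 6,430/1,495 = 4.3 months — ≥ 3 required
DTI 37.9% ≤ 40%
Employment 69 ≥ 18 months
All criteria satisfied.

Approved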